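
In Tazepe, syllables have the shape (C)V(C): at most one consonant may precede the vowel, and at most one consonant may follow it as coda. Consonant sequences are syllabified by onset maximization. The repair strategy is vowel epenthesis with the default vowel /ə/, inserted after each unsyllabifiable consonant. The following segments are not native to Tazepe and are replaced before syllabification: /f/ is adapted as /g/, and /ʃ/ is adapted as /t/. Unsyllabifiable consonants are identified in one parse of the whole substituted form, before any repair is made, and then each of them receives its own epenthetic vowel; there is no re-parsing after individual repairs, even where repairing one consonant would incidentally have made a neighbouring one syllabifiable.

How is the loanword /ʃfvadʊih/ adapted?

təgəvadʊih

Substitution: /ʃ/ → /t/, /f/ → /g/, giving /tgvadʊih/.
Under (C)V(C), the unsyllabifiable consonants are /t/, /g/ (at most one coda consonant is licensed; onsets are limited to one consonant).
Inserting the epenthetic vowel yields /t/ → /tə/, /g/ → /gə/.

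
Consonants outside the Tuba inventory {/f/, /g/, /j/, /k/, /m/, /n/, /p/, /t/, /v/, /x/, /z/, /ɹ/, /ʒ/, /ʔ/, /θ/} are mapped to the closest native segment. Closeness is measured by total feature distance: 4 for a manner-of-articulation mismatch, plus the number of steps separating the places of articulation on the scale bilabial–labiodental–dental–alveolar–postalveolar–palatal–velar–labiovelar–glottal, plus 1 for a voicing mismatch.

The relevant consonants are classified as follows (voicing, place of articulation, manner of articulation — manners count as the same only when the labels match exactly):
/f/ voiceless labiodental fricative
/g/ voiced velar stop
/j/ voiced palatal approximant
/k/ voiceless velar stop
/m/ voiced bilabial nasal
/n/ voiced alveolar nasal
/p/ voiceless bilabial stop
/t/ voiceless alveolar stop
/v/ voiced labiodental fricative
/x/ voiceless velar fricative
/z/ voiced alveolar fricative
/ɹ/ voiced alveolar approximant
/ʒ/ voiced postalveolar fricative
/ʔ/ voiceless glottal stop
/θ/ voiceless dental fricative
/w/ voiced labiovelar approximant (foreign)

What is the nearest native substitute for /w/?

j

/j/ is closest: same manner (approximant), place distance 2 (labiovelar→palatal), same voicing; total 2. Next closest is /ɹ/ at distance 4.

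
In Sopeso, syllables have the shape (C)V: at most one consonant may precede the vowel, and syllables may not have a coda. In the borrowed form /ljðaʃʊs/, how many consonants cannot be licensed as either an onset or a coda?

The consonants /l/, /j/, /s/ cannot be parsed into a legal (C)V syllable (no codas are permitted; onsets are limited to one consonant).

3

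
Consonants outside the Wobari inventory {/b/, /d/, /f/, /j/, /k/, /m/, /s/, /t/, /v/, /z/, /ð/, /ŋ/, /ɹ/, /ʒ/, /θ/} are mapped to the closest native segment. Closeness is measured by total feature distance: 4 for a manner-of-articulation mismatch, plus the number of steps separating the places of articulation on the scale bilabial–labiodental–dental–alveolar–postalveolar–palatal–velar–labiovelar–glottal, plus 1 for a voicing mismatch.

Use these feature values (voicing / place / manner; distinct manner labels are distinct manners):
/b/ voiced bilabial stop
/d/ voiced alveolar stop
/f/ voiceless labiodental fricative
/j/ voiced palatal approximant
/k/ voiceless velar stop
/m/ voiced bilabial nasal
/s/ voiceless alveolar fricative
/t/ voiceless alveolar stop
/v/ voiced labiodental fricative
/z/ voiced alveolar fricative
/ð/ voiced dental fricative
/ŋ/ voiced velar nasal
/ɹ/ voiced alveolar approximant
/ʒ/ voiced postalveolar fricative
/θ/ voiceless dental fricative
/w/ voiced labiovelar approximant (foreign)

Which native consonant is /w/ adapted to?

j

/j/ is closest: same manner (approximant), place distance 2 (labiovelar→palatal), same voicing; total 2. Next closest is /ɹ/ at distance 4.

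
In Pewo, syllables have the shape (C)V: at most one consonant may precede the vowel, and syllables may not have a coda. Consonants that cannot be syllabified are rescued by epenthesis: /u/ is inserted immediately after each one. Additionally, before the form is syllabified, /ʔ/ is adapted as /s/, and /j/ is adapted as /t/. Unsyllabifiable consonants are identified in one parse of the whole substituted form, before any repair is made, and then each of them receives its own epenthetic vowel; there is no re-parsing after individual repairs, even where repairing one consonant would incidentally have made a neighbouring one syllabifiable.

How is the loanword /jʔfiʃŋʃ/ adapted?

tusufiʃuŋuʃu

Substitution: /j/ → /t/, /ʔ/ → /s/, giving /tsfiʃŋʃ/.
Syllabifying with onset maximization leaves /t/, /s/, /ʃ/, /ŋ/, /ʃ/ stranded (no codas are permitted; onsets are limited to one consonant).
Inserting the epenthetic vowel yields /t/ → /tu/, /s/ → /su/, /ʃ/ → /ʃu/, /ŋ/ → /ŋu/, /ʃ/ → /ʃu/.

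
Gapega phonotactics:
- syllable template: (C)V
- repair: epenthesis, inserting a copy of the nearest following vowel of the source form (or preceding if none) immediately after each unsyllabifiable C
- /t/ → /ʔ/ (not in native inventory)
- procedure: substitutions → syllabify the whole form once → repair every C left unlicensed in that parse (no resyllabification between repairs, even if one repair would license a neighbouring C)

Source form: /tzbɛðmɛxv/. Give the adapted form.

ʔɛzɛbɛðɛmɛxɛvɛ

Substitution: /t/ → /ʔ/, giving /ʔzbɛðmɛxv/.
The consonants /ʔ/, /z/, /ð/, /x/, /v/ cannot be parsed into a legal (C)V syllable (no codas are permitted; onsets are limited to one consonant).
Inserting the epenthetic vowel yields /ʔ/ → /ʔɛ/, /z/ → /zɛ/, /ð/ → /ðɛ/, /x/ → /xɛ/, /v/ → /vɛ/.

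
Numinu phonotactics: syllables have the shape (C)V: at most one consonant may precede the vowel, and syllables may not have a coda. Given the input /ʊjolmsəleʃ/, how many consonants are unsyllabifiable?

Under (C)V, the unsyllabifiable consonants are /l/, /m/, /ʃ/ (no codas are permitted; onsets are limited to one consonant).

3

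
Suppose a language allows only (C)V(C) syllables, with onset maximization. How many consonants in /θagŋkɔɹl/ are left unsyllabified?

Under (C)V(C), the unsyllabifiable consonants are /ŋ/, /l/ (at most one coda consonant is licensed; onsets are limited to one consonant).

2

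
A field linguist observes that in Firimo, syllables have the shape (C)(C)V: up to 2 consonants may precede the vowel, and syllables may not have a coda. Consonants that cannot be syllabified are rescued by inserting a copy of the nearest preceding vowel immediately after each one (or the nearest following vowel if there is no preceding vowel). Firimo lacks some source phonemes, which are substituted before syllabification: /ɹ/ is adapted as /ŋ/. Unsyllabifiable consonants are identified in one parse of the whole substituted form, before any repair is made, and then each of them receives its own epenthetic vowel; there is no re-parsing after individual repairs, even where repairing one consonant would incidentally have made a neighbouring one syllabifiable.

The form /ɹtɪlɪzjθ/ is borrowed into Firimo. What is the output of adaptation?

ŋtɪlɪzɪjɪθɪ

Substitution: /ɹ/ → /ŋ/, giving /ŋtɪlɪzjθ/.
Syllabifying with onset maximization leaves /z/, /j/, /θ/ stranded (no codas are permitted; onsets may contain at most 2 consonants).
Inserting the epenthetic vowel yields /z/ → /zɪ/, /j/ → /jɪ/, /θ/ → /θɪ/.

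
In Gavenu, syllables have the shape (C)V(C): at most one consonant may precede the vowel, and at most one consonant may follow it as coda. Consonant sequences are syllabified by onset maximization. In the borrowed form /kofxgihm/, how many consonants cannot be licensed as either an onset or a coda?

2

Syllabifying with onset maximization leaves /x/, /m/ stranded (at most one coda consonant is licensed; onsets are limited to one consonant).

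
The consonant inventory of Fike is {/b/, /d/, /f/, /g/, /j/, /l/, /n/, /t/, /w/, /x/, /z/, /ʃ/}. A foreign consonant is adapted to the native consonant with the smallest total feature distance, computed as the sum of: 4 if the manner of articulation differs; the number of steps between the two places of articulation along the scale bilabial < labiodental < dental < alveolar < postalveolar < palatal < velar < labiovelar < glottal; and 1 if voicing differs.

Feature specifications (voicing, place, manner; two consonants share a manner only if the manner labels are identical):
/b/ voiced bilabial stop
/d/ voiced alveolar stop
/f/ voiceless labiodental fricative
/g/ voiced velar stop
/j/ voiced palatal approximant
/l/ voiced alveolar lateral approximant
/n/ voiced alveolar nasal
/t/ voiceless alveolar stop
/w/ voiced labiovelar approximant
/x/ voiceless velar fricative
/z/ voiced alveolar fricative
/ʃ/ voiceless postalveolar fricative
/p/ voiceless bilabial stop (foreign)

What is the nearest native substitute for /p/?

b

/b/ is closest: same manner (stop), place distance 0 (bilabial→bilabial), voicing differs (+1); total 1. Next closest is /t/ at distance 3.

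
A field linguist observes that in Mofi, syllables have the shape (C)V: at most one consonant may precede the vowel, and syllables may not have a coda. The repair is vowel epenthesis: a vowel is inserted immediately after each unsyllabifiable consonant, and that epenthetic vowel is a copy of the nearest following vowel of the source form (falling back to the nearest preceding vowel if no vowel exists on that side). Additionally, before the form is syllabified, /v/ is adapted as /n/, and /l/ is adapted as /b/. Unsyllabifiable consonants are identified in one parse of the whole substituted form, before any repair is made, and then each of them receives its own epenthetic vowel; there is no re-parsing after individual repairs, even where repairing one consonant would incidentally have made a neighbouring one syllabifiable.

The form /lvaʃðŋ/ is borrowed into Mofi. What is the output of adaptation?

Substitution: /l/ → /b/, /v/ → /n/, giving /bnaʃðŋ/.
The consonants /b/, /ʃ/, /ð/, /ŋ/ cannot be parsed into a legal (C)V syllable (no codas are permitted; onsets are limited to one consonant).
Each unlicensed consonant becomes the onset of a new syllable: /b/ → /ba/, /ʃ/ → /ʃa/, /ð/ → /ða/, /ŋ/ → /ŋa/.

banaʃaðaŋa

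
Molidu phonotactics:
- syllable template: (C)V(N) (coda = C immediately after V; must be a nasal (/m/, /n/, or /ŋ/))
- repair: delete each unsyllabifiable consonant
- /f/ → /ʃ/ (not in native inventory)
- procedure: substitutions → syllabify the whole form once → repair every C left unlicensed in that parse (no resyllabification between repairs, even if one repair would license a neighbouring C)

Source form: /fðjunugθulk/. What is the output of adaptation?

Substitution: /f/ → /ʃ/, giving /ʃðjunugθulk/.
Syllabifying with onset maximization leaves /ʃ/, /ð/, /g/, /l/, /k/ stranded (only a nasal (/m/, /n/, or /ŋ/) is licensed in coda position; onsets are limited to one consonant).
Deleting the stranded consonants removes /ʃ/, /ð/, /g/, /l/, /k/.

junuθu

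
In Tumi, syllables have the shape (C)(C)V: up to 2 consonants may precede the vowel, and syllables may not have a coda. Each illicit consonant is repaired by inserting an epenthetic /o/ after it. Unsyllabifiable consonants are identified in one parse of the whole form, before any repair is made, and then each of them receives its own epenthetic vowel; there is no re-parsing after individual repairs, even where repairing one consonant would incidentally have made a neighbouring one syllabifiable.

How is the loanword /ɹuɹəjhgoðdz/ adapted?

Under (C)(C)V, the unsyllabifiable consonants are /j/, /ð/, /d/, /z/ (no codas are permitted; onsets may contain at most 2 consonants).
Epenthesis after each stranded consonant: /j/ → /jo/, /ð/ → /ðo/, /d/ → /do/, /z/ → /zo/.

ɹuɹəjohgoðodozo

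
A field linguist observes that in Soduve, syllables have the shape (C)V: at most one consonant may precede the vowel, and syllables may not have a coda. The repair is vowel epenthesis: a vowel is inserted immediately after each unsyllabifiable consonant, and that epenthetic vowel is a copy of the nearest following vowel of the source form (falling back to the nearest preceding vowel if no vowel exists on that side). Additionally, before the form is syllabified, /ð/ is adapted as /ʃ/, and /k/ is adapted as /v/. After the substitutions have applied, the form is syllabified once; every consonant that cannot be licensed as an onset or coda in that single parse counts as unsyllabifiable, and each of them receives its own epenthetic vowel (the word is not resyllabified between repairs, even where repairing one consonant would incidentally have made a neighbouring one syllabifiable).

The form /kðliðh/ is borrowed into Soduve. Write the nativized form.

Substitution: /k/ → /v/, /ð/ → /ʃ/, giving /vʃliʃh/.
Syllabifying with onset maximization leaves /v/, /ʃ/, /ʃ/, /h/ stranded (no codas are permitted; onsets are limited to one consonant).
Inserting the epenthetic vowel yields /v/ → /vi/, /ʃ/ → /ʃi/, /ʃ/ → /ʃi/, /h/ → /hi/.

viʃiliʃihi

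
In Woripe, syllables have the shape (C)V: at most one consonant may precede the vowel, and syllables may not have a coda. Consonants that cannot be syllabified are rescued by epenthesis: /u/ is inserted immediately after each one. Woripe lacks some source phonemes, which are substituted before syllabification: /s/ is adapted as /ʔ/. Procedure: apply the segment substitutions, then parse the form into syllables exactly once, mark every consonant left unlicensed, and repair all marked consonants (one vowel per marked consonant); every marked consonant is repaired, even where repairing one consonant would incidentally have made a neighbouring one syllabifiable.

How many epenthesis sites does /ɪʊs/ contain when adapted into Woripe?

1

After substitution the input is /ɪʊʔ/.
The unsyllabifiable consonants are /ʔ/; each receives one epenthetic vowel.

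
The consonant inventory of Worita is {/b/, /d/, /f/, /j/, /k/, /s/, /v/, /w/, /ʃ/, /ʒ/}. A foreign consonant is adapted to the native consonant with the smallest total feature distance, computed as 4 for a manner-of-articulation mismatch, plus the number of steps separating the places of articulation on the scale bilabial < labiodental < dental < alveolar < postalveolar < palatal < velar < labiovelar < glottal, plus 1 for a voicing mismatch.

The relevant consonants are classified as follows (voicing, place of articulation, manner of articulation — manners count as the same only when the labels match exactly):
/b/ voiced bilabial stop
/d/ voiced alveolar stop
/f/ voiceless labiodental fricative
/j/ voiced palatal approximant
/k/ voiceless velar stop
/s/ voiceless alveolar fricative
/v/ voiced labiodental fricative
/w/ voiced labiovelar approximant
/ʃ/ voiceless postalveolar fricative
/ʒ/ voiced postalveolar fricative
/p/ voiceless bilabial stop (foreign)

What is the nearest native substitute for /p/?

/b/ is closest: same manner (stop), place distance 0 (bilabial→bilabial), voicing differs (+1); total 1. Next closest is /d/ at distance 4.

b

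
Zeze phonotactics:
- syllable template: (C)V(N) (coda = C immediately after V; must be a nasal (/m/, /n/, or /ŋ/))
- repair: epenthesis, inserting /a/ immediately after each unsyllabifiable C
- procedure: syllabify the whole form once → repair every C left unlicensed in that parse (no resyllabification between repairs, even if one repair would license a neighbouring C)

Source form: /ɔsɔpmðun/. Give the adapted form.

ɔsɔpamaðun

Syllabifying with onset maximization leaves /p/, /m/ stranded (only a nasal (/m/, /n/, or /ŋ/) is licensed in coda position; onsets are limited to one consonant).
Each unlicensed consonant becomes the onset of a new syllable: /p/ → /pa/, /m/ → /ma/.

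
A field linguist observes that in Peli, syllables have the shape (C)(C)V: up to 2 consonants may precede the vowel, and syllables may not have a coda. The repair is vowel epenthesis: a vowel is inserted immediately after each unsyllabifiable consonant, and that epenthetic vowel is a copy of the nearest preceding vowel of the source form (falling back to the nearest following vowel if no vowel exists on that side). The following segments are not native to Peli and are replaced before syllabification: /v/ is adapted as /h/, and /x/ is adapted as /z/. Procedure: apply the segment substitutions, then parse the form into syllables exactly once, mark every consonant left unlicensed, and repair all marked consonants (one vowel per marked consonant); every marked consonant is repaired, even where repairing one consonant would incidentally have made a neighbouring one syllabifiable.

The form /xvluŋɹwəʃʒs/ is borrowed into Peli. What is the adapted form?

Substitution: /x/ → /z/, /v/ → /h/, giving /zhluŋɹwəʃʒs/.
Syllabifying with onset maximization leaves /z/, /ŋ/, /ʃ/, /ʒ/, /s/ stranded (no codas are permitted; onsets may contain at most 2 consonants).
Each unlicensed consonant becomes the onset of a new syllable: /z/ → /zu/, /ŋ/ → /ŋu/, /ʃ/ → /ʃə/, /ʒ/ → /ʒə/, /s/ → /sə/.

zuhluŋuɹwəʃəʒəsə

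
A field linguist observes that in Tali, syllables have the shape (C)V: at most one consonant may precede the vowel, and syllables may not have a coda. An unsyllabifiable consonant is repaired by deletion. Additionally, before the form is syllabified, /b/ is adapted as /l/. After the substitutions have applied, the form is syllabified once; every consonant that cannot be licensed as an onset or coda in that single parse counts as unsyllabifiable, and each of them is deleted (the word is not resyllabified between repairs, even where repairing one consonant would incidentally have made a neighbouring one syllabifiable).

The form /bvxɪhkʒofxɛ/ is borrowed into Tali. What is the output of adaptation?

xɪʒoxɛ

Substitution: /b/ → /l/, giving /lvxɪhkʒofxɛ/.
The consonants /l/, /v/, /h/, /k/, /f/ cannot be parsed into a legal (C)V syllable (no codas are permitted; onsets are limited to one consonant).
Deleting the stranded consonants removes /l/, /v/, /h/, /k/, /f/.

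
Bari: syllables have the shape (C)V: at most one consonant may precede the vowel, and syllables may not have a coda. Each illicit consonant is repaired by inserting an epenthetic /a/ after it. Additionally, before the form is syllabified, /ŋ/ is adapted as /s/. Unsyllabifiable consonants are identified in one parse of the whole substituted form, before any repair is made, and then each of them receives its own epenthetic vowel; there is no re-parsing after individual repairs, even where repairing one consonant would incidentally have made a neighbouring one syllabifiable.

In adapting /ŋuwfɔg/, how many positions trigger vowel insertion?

2

After substitution the input is /suwfɔg/.
The unsyllabifiable consonants are /w/, /g/; each receives one epenthetic vowel.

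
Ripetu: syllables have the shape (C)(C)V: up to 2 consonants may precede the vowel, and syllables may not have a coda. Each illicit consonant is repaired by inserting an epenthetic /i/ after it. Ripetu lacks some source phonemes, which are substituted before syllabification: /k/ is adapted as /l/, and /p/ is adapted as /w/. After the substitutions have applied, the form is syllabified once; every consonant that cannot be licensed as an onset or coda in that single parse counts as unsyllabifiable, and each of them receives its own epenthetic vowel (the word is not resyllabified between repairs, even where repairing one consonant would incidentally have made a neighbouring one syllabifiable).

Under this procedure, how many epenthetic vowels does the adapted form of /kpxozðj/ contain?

4

After substitution the input is /lwxozðj/.
The unsyllabifiable consonants are /l/, /z/, /ð/, /j/; each receives one epenthetic vowel.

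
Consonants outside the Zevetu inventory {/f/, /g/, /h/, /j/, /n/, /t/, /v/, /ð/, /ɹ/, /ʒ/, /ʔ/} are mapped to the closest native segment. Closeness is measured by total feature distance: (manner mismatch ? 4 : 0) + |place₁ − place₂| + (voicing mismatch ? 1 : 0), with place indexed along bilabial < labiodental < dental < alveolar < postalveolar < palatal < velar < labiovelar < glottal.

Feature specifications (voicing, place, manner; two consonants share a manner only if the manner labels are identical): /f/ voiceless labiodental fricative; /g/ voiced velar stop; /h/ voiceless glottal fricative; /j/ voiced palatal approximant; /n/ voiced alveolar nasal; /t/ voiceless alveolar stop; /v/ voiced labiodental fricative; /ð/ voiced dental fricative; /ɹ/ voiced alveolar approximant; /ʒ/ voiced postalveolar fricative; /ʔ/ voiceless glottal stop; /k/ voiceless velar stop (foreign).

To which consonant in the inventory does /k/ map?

/g/ is closest: same manner (stop), place distance 0 (velar→velar), voicing differs (+1); total 1. Next closest is /ʔ/ at distance 2.

g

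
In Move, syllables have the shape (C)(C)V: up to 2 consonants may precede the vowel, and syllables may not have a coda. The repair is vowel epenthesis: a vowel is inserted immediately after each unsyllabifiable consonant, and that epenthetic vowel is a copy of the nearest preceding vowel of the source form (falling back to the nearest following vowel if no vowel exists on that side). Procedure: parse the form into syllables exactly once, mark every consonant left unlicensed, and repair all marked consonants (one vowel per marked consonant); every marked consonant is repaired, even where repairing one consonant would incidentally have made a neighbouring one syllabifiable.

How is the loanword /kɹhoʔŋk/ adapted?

Syllabifying with onset maximization leaves /k/, /ʔ/, /ŋ/, /k/ stranded (no codas are permitted; onsets may contain at most 2 consonants).
Epenthesis after each stranded consonant: /k/ → /ko/, /ʔ/ → /ʔo/, /ŋ/ → /ŋo/, /k/ → /ko/.

koɹhoʔoŋoko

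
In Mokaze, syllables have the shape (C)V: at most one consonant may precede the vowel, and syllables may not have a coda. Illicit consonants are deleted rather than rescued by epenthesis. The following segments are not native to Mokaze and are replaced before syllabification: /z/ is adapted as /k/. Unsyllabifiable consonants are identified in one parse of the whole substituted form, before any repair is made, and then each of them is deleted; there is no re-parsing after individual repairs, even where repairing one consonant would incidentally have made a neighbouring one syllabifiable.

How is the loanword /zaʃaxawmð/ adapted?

kaʃaxa

Substitution: /z/ → /k/, giving /kaʃaxawmð/.
The consonants /w/, /m/, /ð/ cannot be parsed into a legal (C)V syllable (no codas are permitted; onsets are limited to one consonant).
Each unlicensed consonant is deleted: /w/, /m/, /ð/.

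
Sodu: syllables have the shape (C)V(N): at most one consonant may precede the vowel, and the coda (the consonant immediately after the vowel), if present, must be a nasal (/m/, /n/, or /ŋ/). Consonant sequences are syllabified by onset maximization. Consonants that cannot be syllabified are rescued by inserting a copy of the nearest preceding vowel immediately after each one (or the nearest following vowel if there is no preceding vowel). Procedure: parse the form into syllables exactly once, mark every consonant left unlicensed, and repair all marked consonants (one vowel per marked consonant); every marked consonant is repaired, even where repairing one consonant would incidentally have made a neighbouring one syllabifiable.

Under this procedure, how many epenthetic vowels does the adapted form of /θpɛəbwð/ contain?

The unsyllabifiable consonants are /θ/, /b/, /w/, /ð/; each receives one epenthetic vowel.

4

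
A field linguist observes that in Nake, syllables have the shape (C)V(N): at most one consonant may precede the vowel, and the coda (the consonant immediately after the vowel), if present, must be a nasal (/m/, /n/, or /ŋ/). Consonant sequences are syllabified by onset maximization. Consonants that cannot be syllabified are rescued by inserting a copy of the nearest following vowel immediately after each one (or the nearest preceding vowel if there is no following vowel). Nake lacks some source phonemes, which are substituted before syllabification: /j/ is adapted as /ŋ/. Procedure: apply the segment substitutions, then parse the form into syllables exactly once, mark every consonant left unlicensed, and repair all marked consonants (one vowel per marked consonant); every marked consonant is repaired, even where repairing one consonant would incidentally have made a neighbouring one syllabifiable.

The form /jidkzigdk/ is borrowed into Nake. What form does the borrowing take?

Substitution: /j/ → /ŋ/, giving /ŋidkzigdk/.
Under (C)V(N), the unsyllabifiable consonants are /d/, /k/, /g/, /d/, /k/ (only a nasal (/m/, /n/, or /ŋ/) is licensed in coda position; onsets are limited to one consonant).
Epenthesis after each stranded consonant: /d/ → /di/, /k/ → /ki/, /g/ → /gi/, /d/ → /di/, /k/ → /ki/.

ŋidikizigidiki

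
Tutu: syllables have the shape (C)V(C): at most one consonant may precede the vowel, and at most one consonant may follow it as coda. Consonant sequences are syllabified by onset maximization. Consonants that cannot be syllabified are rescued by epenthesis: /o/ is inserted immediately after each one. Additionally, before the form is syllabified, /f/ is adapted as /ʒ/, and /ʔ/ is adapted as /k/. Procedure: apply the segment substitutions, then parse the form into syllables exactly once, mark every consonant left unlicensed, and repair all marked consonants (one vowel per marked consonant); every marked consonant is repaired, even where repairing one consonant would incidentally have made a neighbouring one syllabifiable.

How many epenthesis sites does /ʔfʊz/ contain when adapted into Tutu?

1

After substitution the input is /kʒʊz/.
The unsyllabifiable consonants are /k/; each receives one epenthetic vowel.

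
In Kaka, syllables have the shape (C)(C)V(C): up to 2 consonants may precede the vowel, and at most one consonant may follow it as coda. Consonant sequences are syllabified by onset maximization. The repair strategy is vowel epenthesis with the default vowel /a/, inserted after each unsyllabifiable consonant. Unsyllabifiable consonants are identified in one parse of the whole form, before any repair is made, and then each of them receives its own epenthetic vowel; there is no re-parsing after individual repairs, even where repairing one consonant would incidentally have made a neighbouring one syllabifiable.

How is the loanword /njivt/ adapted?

Under (C)(C)V(C), the unsyllabifiable consonants are /t/ (at most one coda consonant is licensed; onsets may contain at most 2 consonants).
Epenthesis after each stranded consonant: /t/ → /ta/.

njivta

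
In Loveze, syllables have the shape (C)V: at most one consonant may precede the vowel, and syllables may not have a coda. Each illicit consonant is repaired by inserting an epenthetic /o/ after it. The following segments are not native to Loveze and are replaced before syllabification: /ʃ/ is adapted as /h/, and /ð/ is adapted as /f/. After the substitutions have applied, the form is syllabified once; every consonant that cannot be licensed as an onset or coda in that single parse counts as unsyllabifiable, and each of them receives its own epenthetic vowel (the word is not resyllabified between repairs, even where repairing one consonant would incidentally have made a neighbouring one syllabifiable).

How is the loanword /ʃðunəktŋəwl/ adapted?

hofunəkotoŋəwolo

Substitution: /ʃ/ → /h/, /ð/ → /f/, giving /hfunəktŋəwl/.
Syllabifying with onset maximization leaves /h/, /k/, /t/, /w/, /l/ stranded (no codas are permitted; onsets are limited to one consonant).
Inserting the epenthetic vowel yields /h/ → /ho/, /k/ → /ko/, /t/ → /to/, /w/ → /wo/, /l/ → /lo/.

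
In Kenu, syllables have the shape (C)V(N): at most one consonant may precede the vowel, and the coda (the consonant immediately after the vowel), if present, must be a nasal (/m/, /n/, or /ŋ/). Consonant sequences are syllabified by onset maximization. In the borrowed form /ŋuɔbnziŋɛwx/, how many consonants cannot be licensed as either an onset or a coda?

4

Syllabifying with onset maximization leaves /b/, /n/, /w/, /x/ stranded (only a nasal (/m/, /n/, or /ŋ/) is licensed in coda position; onsets are limited to one consonant).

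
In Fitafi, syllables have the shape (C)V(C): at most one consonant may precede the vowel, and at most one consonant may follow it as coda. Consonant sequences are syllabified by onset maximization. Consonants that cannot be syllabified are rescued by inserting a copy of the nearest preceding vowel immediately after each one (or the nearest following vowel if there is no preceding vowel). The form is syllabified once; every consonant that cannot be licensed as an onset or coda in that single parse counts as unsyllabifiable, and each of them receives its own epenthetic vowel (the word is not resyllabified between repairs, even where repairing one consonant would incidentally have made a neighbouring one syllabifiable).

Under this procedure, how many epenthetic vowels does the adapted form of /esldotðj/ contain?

The unsyllabifiable consonants are /l/, /ð/, /j/; each receives one epenthetic vowel.

3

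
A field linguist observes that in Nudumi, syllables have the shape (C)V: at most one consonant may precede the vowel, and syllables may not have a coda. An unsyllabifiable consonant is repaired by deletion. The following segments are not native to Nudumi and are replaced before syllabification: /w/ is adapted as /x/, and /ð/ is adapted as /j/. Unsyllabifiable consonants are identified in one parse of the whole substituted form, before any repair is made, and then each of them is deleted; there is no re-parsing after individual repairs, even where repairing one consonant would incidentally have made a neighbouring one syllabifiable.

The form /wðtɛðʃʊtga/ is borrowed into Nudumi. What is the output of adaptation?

tɛʃʊga

Substitution: /w/ → /x/, /ð/ → /j/, giving /xjtɛjʃʊtga/.
Syllabifying with onset maximization leaves /x/, /j/, /j/, /t/ stranded (no codas are permitted; onsets are limited to one consonant).
Deletion applies to /x/, /j/, /j/, /t/.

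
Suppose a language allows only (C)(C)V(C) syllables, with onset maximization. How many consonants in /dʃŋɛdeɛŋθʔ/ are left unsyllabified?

Under (C)(C)V(C), the unsyllabifiable consonants are /d/, /θ/, /ʔ/ (at most one coda consonant is licensed; onsets may contain at most 2 consonants).

3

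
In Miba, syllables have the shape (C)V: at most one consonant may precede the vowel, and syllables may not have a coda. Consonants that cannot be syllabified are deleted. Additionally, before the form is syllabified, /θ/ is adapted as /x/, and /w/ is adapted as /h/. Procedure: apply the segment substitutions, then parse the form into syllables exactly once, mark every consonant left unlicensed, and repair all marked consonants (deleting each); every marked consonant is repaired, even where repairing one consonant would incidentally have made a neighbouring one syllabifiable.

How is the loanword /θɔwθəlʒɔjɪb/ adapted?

Substitution: /θ/ → /x/, /w/ → /h/, giving /xɔhxəlʒɔjɪb/.
Syllabifying with onset maximization leaves /h/, /l/, /b/ stranded (no codas are permitted; onsets are limited to one consonant).
Deleting the stranded consonants removes /h/, /l/, /b/.

xɔxəʒɔjɪ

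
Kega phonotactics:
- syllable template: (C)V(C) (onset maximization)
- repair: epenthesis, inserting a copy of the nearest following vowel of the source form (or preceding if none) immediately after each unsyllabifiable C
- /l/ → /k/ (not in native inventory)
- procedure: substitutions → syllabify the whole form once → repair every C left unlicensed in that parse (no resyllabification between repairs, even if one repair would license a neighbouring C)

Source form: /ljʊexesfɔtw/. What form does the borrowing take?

Substitution: /l/ → /k/, giving /kjʊexesfɔtw/.
Syllabifying with onset maximization leaves /k/, /w/ stranded (at most one coda consonant is licensed; onsets are limited to one consonant).
Inserting the epenthetic vowel yields /k/ → /kʊ/, /w/ → /wɔ/.

kʊjʊexesfɔtwɔ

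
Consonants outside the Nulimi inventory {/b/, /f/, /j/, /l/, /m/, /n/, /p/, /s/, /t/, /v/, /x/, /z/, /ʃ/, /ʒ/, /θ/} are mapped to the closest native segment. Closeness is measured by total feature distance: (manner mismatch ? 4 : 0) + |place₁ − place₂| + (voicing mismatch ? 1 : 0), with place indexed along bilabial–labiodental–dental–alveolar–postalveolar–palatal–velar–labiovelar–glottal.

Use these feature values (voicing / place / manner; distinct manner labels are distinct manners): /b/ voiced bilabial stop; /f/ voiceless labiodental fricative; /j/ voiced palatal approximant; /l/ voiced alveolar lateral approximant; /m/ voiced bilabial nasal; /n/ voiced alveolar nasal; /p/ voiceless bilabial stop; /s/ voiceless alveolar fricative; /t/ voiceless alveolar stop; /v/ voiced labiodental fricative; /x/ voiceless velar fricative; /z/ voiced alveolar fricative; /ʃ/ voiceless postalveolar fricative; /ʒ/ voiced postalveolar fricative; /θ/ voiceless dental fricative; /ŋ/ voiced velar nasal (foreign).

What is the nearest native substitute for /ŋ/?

n

/n/ is closest: same manner (nasal), place distance 3 (velar→alveolar), same voicing; total 3. Next closest is /j/ at distance 5.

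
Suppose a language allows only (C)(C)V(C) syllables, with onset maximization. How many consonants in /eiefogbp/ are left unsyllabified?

Syllabifying with onset maximization leaves /b/, /p/ stranded (at most one coda consonant is licensed; onsets may contain at most 2 consonants).

2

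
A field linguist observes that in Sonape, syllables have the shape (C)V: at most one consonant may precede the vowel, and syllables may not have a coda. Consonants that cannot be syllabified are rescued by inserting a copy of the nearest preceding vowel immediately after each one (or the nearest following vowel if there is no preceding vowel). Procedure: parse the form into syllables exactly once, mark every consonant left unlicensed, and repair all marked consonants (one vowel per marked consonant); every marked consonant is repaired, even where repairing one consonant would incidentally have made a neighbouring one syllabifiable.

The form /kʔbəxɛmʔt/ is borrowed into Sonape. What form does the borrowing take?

Syllabifying with onset maximization leaves /k/, /ʔ/, /m/, /ʔ/, /t/ stranded (no codas are permitted; onsets are limited to one consonant).
Epenthesis after each stranded consonant: /k/ → /kə/, /ʔ/ → /ʔə/, /m/ → /mɛ/, /ʔ/ → /ʔɛ/, /t/ → /tɛ/.

kəʔəbəxɛmɛʔɛtɛ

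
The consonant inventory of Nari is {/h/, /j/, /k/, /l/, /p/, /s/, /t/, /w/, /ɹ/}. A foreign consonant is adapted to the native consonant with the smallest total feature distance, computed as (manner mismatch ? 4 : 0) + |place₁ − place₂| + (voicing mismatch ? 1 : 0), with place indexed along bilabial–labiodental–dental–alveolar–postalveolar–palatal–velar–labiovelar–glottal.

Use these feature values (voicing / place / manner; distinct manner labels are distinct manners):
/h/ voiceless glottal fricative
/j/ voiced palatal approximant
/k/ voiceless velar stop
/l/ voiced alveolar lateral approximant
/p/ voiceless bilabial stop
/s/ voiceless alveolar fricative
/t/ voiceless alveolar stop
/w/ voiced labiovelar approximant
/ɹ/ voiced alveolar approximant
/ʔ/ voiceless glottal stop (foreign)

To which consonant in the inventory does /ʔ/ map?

k

/k/ is closest: same manner (stop), place distance 2 (glottal→velar), same voicing; total 2. Next closest is /h/ at distance 4.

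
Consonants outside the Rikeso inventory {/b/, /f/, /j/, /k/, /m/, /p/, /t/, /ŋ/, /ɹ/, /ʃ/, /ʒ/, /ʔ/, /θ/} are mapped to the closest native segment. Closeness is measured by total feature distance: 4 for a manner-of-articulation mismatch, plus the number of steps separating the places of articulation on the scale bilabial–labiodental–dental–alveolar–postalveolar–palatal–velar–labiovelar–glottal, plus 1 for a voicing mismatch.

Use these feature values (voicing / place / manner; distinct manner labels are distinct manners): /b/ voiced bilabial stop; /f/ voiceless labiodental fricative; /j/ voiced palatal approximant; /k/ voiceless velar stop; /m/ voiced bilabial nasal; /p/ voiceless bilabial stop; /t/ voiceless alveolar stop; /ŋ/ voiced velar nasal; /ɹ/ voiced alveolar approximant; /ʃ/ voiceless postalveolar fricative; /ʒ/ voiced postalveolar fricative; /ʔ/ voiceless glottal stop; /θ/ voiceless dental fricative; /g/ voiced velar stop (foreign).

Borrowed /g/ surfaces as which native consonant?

k

/k/ is closest: same manner (stop), place distance 0 (velar→velar), voicing differs (+1); total 1. Next closest is /ʔ/ at distance 3.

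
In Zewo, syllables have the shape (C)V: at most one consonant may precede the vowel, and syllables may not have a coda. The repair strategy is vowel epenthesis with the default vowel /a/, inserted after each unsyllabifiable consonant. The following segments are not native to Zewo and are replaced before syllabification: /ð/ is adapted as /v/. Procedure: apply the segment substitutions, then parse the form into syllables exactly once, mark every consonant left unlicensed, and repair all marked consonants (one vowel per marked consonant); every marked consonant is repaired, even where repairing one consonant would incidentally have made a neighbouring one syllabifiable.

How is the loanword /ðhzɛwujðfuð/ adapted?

vahazɛwujavafuva

Substitution: /ð/ → /v/, giving /vhzɛwujvfuv/.
The consonants /v/, /h/, /j/, /v/, /v/ cannot be parsed into a legal (C)V syllable (no codas are permitted; onsets are limited to one consonant).
Inserting the epenthetic vowel yields /v/ → /va/, /h/ → /ha/, /j/ → /ja/, /v/ → /va/, /v/ → /va/.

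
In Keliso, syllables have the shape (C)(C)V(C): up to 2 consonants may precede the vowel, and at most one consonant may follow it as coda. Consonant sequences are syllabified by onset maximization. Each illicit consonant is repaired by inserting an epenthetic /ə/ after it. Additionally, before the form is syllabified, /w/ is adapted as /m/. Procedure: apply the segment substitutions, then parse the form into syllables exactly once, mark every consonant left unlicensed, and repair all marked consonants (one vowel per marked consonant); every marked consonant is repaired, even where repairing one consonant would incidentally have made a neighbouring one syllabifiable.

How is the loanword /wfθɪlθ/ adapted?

Substitution: /w/ → /m/, giving /mfθɪlθ/.
The consonants /m/, /θ/ cannot be parsed into a legal (C)(C)V(C) syllable (at most one coda consonant is licensed; onsets may contain at most 2 consonants).
Each unlicensed consonant becomes the onset of a new syllable: /m/ → /mə/, /θ/ → /θə/.

məfθɪlθə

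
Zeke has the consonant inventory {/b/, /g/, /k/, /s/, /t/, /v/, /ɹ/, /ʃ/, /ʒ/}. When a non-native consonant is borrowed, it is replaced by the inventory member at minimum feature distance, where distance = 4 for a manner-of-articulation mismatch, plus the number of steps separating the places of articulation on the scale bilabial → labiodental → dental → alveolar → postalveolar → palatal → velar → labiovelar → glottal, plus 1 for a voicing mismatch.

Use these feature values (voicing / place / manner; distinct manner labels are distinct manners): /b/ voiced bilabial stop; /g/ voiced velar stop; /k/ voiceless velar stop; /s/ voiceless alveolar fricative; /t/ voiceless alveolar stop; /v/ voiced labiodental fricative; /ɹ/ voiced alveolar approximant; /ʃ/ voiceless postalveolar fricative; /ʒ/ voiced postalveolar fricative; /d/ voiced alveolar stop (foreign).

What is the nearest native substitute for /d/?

/t/ is closest: same manner (stop), place distance 0 (alveolar→alveolar), voicing differs (+1); total 1. Next closest is /b/ at distance 3.

t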